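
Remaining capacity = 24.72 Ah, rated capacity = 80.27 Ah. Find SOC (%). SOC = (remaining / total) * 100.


SOC = (remaining / total) * 100 = (24.72 / 80.27) * 100 = 30.80%

30.80%


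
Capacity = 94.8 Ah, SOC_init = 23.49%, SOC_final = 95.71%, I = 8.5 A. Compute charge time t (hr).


delta_Ah = 94.8 * (95.71 - 23.49) / 100 = 68.465 Ah
t = delta_Ah / I = 68.465 / 8.5 = 8.055 hr

8.055 hr


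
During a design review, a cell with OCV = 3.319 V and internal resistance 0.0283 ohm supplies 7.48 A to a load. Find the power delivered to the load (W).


Step 1: V_terminal = OCV - I*R = 3.319 - 7.48 * 0.0283 = 3.1073 V
Step 2: P_out = V_terminal * I = 3.1073 * 7.48 = 23.24 W

23.24 W


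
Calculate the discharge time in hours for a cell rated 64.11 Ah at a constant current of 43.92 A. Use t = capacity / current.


Runtime = 64.11 Ah / 43.92 A = 1.460 hr

1.460 hr


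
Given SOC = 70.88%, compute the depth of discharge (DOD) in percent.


DOD = 100 - SOC = 100 - 70.88 = 29.12%

29.12%


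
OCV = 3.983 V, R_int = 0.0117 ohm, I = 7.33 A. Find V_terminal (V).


IR drop = 7.33 * 0.0117 = 0.085761 V
V = 3.983 - 0.085761 = 3.897 V

3.897 V


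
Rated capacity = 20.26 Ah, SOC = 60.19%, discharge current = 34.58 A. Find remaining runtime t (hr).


Step 1: remaining = SOC/100 * C_total = 60.19/100 * 20.26 = 12.194 Ah
Step 2: t = remaining / I = 12.194 / 34.58 = 0.3526 hr

0.3526 hr


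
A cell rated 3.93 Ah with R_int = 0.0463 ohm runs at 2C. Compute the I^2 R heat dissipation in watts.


Step 1: I = C_rate * capacity = 2 * 3.93 = 7.86 A
Step 2: Q = I^2 * R = 7.86^2 * 0.0463 = 61.78 * 0.0463 = 2.860 W

2.860 W


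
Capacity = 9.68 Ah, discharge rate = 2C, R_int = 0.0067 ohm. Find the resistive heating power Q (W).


Step 1: I = C_rate * capacity = 2 * 9.68 = 19.36 A
Step 2: Q = I^2 * R = 19.36^2 * 0.0067 = 374.81 * 0.0067 = 2.511 W

2.511 W


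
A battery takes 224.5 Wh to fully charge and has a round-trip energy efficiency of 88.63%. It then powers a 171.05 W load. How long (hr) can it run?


Step 1: E_discharge = eta/100 * E_charge = 88.63/100 * 224.5 = 198.97 Wh
Step 2: t = E_discharge / P = 198.97 / 171.05 = 1.163 hr

1.163 hr


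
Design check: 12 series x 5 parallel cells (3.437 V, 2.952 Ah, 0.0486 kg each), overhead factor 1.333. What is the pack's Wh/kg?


Step 1: V_pack = 12 * 3.437 = 41.244 V
Step 2: C_pack = 5 * 2.952 = 14.76 Ah
Step 3: E_pack = V_pack * C_pack = 41.244 * 14.76 = 608.76 Wh
Step 4: m_pack = 12 * 5 * 0.0486 * 1.333 = 3.887 kg
Step 5: ED = E_pack / m_pack = 608.76 / 3.887 = 156.6 Wh/kg

156.6 Wh/kg


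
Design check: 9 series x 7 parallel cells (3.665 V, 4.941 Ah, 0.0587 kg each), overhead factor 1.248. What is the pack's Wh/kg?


Step 1: V_pack = 9 * 3.665 = 32.985 V
Step 2: C_pack = 7 * 4.941 = 34.587 Ah
Step 3: E_pack = V_pack * C_pack = 32.985 * 34.587 = 1140.9 Wh
Step 4: m_pack = 9 * 7 * 0.0587 * 1.248 = 4.6152 kg
Step 5: ED = E_pack / m_pack = 1140.9 / 4.6152 = 247.2 Wh/kg

247.2 Wh/kg


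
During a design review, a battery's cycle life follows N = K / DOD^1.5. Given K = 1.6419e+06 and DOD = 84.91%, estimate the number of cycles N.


Step 1: DOD^1.5 = 84.91^1.5 = 782.42
Step 2: N = 1.6419e+06 / 782.42 = 2098 cycles

2098 cycles


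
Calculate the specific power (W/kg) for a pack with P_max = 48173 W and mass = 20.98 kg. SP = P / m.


Specific power = 48173 W / 20.98 kg = 2296 W/kg

2296 W/kg


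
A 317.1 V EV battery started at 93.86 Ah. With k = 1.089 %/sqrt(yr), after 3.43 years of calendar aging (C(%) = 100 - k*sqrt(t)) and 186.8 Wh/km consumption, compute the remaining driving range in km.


Step 1: capacity retention = 100 - 1.089 * sqrt(3.43) = 100 - 1.089 * 1.852 = 97.983%
Step 2: C_now = 93.86 * 97.983/100 = 91.967 Ah
Step 3: E_pack = V * C_now = 317.1 * 91.967 = 29163 Wh
Step 4: range = E_pack / consumption = 29163 / 186.8 = 156.1 km

156.1 km


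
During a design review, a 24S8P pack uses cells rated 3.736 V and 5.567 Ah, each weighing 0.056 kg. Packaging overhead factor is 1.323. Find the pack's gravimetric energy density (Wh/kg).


Step 1: V_pack = 24 * 3.736 = 89.664 V
Step 2: C_pack = 8 * 5.567 = 44.536 Ah
Step 3: E_pack = V_pack * C_pack = 89.664 * 44.536 = 3993.3 Wh
Step 4: m_pack = 24 * 8 * 0.056 * 1.323 = 14.225 kg
Step 5: ED = E_pack / m_pack = 3993.3 / 14.225 = 280.7 Wh/kg

280.7 Wh/kg


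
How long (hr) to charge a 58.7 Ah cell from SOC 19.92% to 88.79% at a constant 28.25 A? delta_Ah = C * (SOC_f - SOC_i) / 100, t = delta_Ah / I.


delta_Ah = 58.7 * (88.79 - 19.92) / 100 = 40.427 Ah
t = delta_Ah / I = 40.427 / 28.25 = 1.431 hr

1.431 hr


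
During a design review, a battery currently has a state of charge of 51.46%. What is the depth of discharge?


Complement of SOC: DOD = 100% - 51.46% = 48.54%

48.54%


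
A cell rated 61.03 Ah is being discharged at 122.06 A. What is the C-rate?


Rearranging: C_rate = 122.06 / 61.03 = 2C

2C


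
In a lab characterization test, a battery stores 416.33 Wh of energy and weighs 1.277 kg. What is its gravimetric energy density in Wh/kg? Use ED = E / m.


Specific energy = 416.33 Wh / 1.277 kg = 326.0 Wh/kg

326.0 Wh/kg


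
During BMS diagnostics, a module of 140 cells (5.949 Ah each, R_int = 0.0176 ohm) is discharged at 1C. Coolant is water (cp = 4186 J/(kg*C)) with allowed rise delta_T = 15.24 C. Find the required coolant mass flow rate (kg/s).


Step 1: I = 1 * 5.949 = 5.949 A
Step 2: Q_cell = I^2 * R = 5.949^2 * 0.0176 = 0.62287 W
Step 3: Q_total = 140 * 0.62287 = 87.202 W
Step 4: m_dot = Q_total / (cp * dT) = 87.202 / (4186 * 15.24) = 0.001367 kg/s

0.001367 kg/s


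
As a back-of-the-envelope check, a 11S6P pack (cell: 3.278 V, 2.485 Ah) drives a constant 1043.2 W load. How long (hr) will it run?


Step 1: E_pack = Ns * V_cell * Np * C_cell = 11 * 3.278 * 6 * 2.485 = 537.62 Wh
Step 2: t = E_pack / P = 537.62 / 1043.2 = 0.5154 hr

0.5154 hr


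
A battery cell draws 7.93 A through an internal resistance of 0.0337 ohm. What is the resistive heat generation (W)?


I^2 = 62.885
Q = 62.885 * 0.0337 = 2.119 W

2.119 W


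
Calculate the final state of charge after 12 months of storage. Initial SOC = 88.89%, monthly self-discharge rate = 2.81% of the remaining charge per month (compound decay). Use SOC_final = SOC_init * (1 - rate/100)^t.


decay = (1 - 2.81/100)^12 = 0.71033
SOC_final = 88.89 * 0.71033 = 63.14%

63.14%


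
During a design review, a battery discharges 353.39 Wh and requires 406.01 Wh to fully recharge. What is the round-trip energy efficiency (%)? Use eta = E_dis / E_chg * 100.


eta_e = E_dis / E_chg * 100 = 353.39 / 406.01 * 100 = 87.04%

87.04%


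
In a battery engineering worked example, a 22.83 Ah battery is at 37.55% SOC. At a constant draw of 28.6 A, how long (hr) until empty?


Step 1: remaining = SOC/100 * C_total = 37.55/100 * 22.83 = 8.5727 Ah
Step 2: t = remaining / I = 8.5727 / 28.6 = 0.2997 hr

0.2997 hr


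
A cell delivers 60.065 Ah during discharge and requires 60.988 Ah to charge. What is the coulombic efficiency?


Coulombic efficiency = 60.065/60.988 * 100% = 98.49%

98.49%


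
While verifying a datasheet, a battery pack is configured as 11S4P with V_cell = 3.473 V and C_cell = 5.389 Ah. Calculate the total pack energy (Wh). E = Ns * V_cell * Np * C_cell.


V_pack = 11 * 3.473 = 38.203 V
C_pack = 4 * 5.389 = 21.556 Ah
E = V_pack * C_pack = 38.203 * 21.556 = 823.5 Wh

823.5 Wh


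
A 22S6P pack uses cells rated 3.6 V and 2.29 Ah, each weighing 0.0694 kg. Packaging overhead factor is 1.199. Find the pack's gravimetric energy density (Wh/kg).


Step 1: V_pack = 22 * 3.6 = 79.2 V
Step 2: C_pack = 6 * 2.29 = 13.74 Ah
Step 3: E_pack = V_pack * C_pack = 79.2 * 13.74 = 1088.2 Wh
Step 4: m_pack = 22 * 6 * 0.0694 * 1.199 = 10.984 kg
Step 5: ED = E_pack / m_pack = 1088.2 / 10.984 = 99.07 Wh/kg

99.07 Wh/kg


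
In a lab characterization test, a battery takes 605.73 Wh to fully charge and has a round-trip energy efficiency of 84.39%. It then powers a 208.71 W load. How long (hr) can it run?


Step 1: E_discharge = eta/100 * E_charge = 84.39/100 * 605.73 = 511.18 Wh
Step 2: t = E_discharge / P = 511.18 / 208.71 = 2.449 hr

2.449 hr


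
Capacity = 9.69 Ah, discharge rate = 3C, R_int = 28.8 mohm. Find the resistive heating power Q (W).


Convert: R = 28.8 mohm = 0.0288 ohm
Step 1: I = C_rate * capacity = 3 * 9.69 = 29.07 A
Step 2: Q = I^2 * R = 29.07^2 * 0.0288 = 845.06 * 0.0288 = 24.34 W

24.34 W


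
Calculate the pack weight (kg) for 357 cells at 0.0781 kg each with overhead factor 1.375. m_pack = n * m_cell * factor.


m_pack = n * m_cell * overhead = 357 * 0.0781 * 1.375 = 38.34 kg

38.34 kg


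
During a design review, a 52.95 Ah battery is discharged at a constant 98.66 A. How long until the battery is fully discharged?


t = capacity / current = 52.95 / 98.66 = 0.5367 hr

0.5367 hr


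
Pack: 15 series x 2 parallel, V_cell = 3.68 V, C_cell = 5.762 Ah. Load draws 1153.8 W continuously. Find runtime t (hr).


Step 1: E_pack = Ns * V_cell * Np * C_cell = 15 * 3.68 * 2 * 5.762 = 636.12 Wh
Step 2: t = E_pack / P = 636.12 / 1153.8 = 0.5513 hr

0.5513 hr


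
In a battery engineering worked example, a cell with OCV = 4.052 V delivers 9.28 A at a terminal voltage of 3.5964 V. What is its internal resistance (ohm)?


R = (OCV - V) / I = (4.052 - 3.5964) / 9.28 = 0.04909 ohm

0.04909 ohm


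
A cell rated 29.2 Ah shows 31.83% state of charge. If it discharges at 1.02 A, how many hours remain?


Step 1: remaining = SOC/100 * C_total = 31.83/100 * 29.2 = 9.2944 Ah
Step 2: t = remaining / I = 9.2944 / 1.02 = 9.112 hr

9.112 hr


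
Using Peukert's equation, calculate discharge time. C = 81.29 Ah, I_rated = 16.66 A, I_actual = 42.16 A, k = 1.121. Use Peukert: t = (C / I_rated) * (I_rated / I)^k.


t_rated = C / I_rated = 81.29 / 16.66 = 4.8794 hr
(I_rated/I)^k = (0.39516)^1.121 = 0.35317
t = t_rated * (I_rated/I)^k = 4.8794 * 0.35317 = 1.723 hr

1.723 hr


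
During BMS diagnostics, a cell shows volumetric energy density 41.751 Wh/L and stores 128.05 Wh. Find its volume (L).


V = E / ED = 128.05 / 41.751 = 3.067 L

3.067 L


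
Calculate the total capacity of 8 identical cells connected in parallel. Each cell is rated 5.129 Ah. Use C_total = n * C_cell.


C_total = 8 * 5.129 = 41.032 Ah

41.032 Ah


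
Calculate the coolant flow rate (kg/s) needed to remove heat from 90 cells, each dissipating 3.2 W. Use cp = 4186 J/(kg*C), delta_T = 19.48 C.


Step 1: Total heat Q = 90 * 3.2 W = 288 W
Step 2: denom = cp * dT = 4186 * 19.48 = 81543
Step 3: m_dot = 288 / 81543 = 0.003532 kg/s

0.003532 kg/s


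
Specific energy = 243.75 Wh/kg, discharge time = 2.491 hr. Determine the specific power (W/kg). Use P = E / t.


P_specific = E / t = 243.75 / 2.491 = 97.85 W/kg

97.85 W/kg


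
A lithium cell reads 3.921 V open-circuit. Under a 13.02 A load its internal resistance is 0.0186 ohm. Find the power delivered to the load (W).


Step 1: V_terminal = OCV - I*R = 3.921 - 13.02 * 0.0186 = 3.6788 V
Step 2: P_out = V_terminal * I = 3.6788 * 13.02 = 47.90 W

47.90 W


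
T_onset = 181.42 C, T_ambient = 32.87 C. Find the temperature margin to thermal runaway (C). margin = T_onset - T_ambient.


Safety margin = 181.42 C - 32.87 C = 148.55 C

148.55 C


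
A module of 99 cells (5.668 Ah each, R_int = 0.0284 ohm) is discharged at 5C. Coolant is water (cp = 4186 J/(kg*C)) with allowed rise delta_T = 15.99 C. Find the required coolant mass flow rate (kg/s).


Step 1: I = 5 * 5.668 = 28.34 A
Step 2: Q_cell = I^2 * R = 28.34^2 * 0.0284 = 22.81 W
Step 3: Q_total = 99 * 22.81 = 2258.2 W
Step 4: m_dot = Q_total / (cp * dT) = 2258.2 / (4186 * 15.99) = 0.03374 kg/s

0.03374 kg/s


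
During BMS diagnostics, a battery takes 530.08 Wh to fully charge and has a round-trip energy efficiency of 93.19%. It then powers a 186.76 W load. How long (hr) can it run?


Step 1: E_discharge = eta/100 * E_charge = 93.19/100 * 530.08 = 493.98 Wh
Step 2: t = E_discharge / P = 493.98 / 186.76 = 2.645 hr

2.645 hr


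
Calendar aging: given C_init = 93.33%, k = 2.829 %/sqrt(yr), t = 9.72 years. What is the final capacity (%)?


Step 1: sqrt(9.72 yr) = 3.1177
Step 2: drop = 2.829 * 3.1177 = 8.82
Step 3: C_final = 93.33 - 8.82 = 84.51%

84.51%


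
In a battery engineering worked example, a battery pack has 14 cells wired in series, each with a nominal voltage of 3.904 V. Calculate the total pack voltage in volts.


With 14 cells in series at 3.904 V each, V_pack = 54.656 V

54.656 V


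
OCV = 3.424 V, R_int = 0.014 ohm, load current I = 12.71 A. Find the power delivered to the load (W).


Step 1: V_terminal = OCV - I*R = 3.424 - 12.71 * 0.014 = 3.2461 V
Step 2: P_out = V_terminal * I = 3.2461 * 12.71 = 41.26 W

41.26 W


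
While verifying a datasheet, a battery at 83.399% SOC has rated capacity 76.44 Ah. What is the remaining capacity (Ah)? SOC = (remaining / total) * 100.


remaining = SOC / 100 * total = 83.399 / 100 * 76.44 = 63.75 Ah

63.75 Ah


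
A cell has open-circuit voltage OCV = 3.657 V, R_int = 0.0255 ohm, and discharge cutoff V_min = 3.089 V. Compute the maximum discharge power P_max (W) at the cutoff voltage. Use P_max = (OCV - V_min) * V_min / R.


dV = OCV - V_min = 0.568 V (so I_max = dV / R)
P_max = dV * V_min / R = 0.568 * 3.089 / 0.0255 = 68.81 W

68.81 W


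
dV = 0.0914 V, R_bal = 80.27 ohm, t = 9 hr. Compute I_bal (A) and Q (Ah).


I_bal = dV / R = 0.0914 / 80.27 = 0.0011387 A
Q = I_bal * t = 0.0011387 * 9 = 0.01025 Ah

I=0.0011387 A, Q=0.01025 Ah


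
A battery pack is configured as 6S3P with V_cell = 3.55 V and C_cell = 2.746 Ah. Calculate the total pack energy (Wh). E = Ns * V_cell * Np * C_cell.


V_pack = 6 * 3.55 = 21.3 V
C_pack = 3 * 2.746 = 8.238 Ah
E = V_pack * C_pack = 21.3 * 8.238 = 175.5 Wh

175.5 Wh


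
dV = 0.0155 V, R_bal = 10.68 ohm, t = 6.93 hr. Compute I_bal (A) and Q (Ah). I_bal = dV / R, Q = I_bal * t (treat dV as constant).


First, Ohm's law: I_bal = 0.0155 V / 10.68 ohm = 0.0014513 A
Then Q = I * t = 0.0014513 A * 6.93 hr = 0.01006 Ah

I=0.0014513 A, Q=0.01006 Ah


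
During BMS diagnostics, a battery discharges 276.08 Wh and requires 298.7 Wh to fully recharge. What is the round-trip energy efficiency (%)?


Round-trip efficiency = 276.08/298.7 * 100% = 92.43%

92.43%


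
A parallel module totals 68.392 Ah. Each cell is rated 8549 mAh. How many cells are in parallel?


Convert: C_cell = 8549 mAh = 8.549 Ah
n = C_total / C_cell = 68.392 / 8.549 = 8

8


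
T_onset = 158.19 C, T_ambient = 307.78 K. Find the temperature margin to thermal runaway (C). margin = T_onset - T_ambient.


Convert: T_ambient = 307.78 K = 34.63 C
margin = 158.19 - 34.63 = 123.56 C

123.56 C


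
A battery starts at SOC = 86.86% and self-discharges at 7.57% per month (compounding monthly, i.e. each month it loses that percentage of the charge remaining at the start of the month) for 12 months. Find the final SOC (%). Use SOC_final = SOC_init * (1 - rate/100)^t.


decay = (1 - 7.57/100)^12 = 0.38883
SOC_final = 86.86 * 0.38883 = 33.77%

33.77%


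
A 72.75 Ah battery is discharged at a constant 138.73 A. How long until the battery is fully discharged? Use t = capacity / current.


t = capacity / current = 72.75 / 138.73 = 0.5244 hr

0.5244 hr


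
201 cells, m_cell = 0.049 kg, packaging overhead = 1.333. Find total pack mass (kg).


m_pack = n * m_cell * overhead = 201 * 0.049 * 1.333 = 13.13 kg

13.13 kg


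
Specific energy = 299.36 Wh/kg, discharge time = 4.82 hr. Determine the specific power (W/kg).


Specific power = 299.36 Wh/kg / 4.82 hr = 62.11 W/kg

62.11 W/kg


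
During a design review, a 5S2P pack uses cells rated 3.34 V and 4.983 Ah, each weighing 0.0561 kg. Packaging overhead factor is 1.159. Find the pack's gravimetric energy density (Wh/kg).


Step 1: V_pack = 5 * 3.34 = 16.7 V
Step 2: C_pack = 2 * 4.983 = 9.966 Ah
Step 3: E_pack = V_pack * C_pack = 16.7 * 9.966 = 166.43 Wh
Step 4: m_pack = 5 * 2 * 0.0561 * 1.159 = 0.6502 kg
Step 5: ED = E_pack / m_pack = 166.43 / 0.6502 = 256.0 Wh/kg

256.0 Wh/kg


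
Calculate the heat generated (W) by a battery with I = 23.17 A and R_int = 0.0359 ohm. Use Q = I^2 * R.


Q = I^2 * R = 23.17^2 * 0.0359 = 19.27 W

19.27 W


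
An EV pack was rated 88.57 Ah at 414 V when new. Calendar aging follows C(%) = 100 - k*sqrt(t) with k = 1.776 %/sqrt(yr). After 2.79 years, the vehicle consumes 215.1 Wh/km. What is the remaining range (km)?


Step 1: capacity retention = 100 - 1.776 * sqrt(2.79) = 100 - 1.776 * 1.6703 = 97.034%
Step 2: C_now = 88.57 * 97.034/100 = 85.943 Ah
Step 3: E_pack = V * C_now = 414 * 85.943 = 35580 Wh
Step 4: range = E_pack / consumption = 35580 / 215.1 = 165.4 km

165.4 km


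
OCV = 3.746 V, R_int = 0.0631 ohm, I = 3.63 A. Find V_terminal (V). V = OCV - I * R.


V = OCV - I*R = 3.746 - 3.63 * 0.0631 = 3.517 V

3.517 V


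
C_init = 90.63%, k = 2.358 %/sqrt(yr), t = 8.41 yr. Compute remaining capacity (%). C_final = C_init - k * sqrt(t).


sqrt(t) = sqrt(8.41) = 2.9
C_final = 90.63 - 2.358 * 2.9 = 83.79%

83.79%


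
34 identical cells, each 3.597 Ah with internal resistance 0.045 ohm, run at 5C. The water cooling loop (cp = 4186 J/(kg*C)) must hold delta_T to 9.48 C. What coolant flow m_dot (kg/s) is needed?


Step 1: I = 5 * 3.597 = 17.985 A
Step 2: Q_cell = I^2 * R = 17.985^2 * 0.045 = 14.556 W
Step 3: Q_total = 34 * 14.556 = 494.9 W
Step 4: m_dot = Q_total / (cp * dT) = 494.9 / (4186 * 9.48) = 0.01247 kg/s

0.01247 kg/s


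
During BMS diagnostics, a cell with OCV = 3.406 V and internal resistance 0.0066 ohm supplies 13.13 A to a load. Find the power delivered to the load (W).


Step 1: V_terminal = OCV - I*R = 3.406 - 13.13 * 0.0066 = 3.3193 V
Step 2: P_out = V_terminal * I = 3.3193 * 13.13 = 43.58 W

43.58 W


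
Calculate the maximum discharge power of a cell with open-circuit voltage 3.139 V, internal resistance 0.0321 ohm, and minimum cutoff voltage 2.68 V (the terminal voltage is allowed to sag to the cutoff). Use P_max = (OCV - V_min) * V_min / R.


P_max = (OCV - V_min) * V_min / R = (3.139 - 2.68) * 2.68 / 0.0321 = 0.459 * 2.68 / 0.0321 = 38.32 W

38.32 W


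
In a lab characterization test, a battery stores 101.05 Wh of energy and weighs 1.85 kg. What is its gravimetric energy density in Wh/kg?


Specific energy = 101.05 Wh / 1.85 kg = 54.62 Wh/kg

54.62 Wh/kg


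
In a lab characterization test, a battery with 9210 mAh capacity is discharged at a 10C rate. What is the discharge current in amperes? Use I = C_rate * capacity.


Convert: capacity = 9210 mAh = 9.21 Ah
I = C_rate * capacity = 10 * 9.21 = 92.1 A

92.1 A


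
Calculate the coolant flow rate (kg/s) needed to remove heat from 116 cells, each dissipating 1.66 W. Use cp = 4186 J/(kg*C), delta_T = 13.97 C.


Q_total = 116 * 1.66 = 192.56 W
m_dot = Q_total / (cp * dT) = 192.56 / (4186 * 13.97) = 0.003293 kg/s

0.003293 kg/s


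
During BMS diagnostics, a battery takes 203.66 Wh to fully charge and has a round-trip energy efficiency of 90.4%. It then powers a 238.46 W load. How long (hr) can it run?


Step 1: E_discharge = eta/100 * E_charge = 90.4/100 * 203.66 = 184.11 Wh
Step 2: t = E_discharge / P = 184.11 / 238.46 = 0.7721 hr

0.7721 hr


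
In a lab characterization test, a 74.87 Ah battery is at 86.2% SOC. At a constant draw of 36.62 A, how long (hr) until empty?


Step 1: remaining = SOC/100 * C_total = 86.2/100 * 74.87 = 64.538 Ah
Step 2: t = remaining / I = 64.538 / 36.62 = 1.762 hr

1.762 hr


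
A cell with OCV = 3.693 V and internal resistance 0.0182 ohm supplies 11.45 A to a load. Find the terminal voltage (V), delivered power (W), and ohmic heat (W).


Step 1: V_terminal = OCV - I*R = 3.693 - 11.45 * 0.0182 = 3.4846 V
Step 2: P_out = V_terminal * I = 3.4846 * 11.45 = 39.90 W
Step 3: Q = I^2 * R = 11.45^2 * 0.0182 = 2.386 W

V=3.4846 V, P=39.90 W, Q=2.386 W


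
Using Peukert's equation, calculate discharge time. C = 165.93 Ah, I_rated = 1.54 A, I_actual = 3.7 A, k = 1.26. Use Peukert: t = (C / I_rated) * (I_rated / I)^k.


t_rated = C / I_rated = 165.93 / 1.54 = 107.75 hr
(I_rated/I)^k = (0.41622)^1.26 = 0.3314
t = t_rated * (I_rated/I)^k = 107.75 * 0.3314 = 35.71 hr

35.71 hr


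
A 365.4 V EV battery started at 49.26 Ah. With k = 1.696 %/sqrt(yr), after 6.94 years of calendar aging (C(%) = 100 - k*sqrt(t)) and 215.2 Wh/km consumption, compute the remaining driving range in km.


Step 1: capacity retention = 100 - 1.696 * sqrt(6.94) = 100 - 1.696 * 2.6344 = 95.532%
Step 2: C_now = 49.26 * 95.532/100 = 47.059 Ah
Step 3: E_pack = V * C_now = 365.4 * 47.059 = 17195 Wh
Step 4: range = E_pack / consumption = 17195 / 215.2 = 79.90 km

79.90 km


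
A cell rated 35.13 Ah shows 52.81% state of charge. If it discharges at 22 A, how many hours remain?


Step 1: remaining = SOC/100 * C_total = 52.81/100 * 35.13 = 18.552 Ah
Step 2: t = remaining / I = 18.552 / 22 = 0.8433 hr

0.8433 hr


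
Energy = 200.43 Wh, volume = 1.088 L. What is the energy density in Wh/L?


Volumetric ED = 200.43 Wh / 1.088 L = 184.2 Wh/L

184.2 Wh/L


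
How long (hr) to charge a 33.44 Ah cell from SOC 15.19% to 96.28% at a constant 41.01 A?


Step 1: dSOC = 96.28% - 15.19% = 81.09%
Step 2: delta_Ah = 33.44 * 81.09 / 100 = 27.116 Ah
Step 3: t = 27.116 / 41.01 = 0.6612 hr

0.6612 hr


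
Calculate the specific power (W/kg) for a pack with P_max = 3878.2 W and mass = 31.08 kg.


Specific power = 3878.2 W / 31.08 kg = 124.8 W/kg

124.8 W/kg


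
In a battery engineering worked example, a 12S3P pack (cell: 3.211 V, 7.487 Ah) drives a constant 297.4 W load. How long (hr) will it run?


Step 1: E_pack = Ns * V_cell * Np * C_cell = 12 * 3.211 * 3 * 7.487 = 865.47 Wh
Step 2: t = E_pack / P = 865.47 / 297.4 = 2.910 hr

2.910 hr


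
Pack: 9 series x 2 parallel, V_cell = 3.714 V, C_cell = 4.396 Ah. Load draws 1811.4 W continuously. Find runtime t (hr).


Step 1: E_pack = Ns * V_cell * Np * C_cell = 9 * 3.714 * 2 * 4.396 = 293.88 Wh
Step 2: t = E_pack / P = 293.88 / 1811.4 = 0.1622 hr

0.1622 hr


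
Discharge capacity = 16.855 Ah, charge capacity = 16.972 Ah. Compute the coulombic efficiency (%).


eta_c = Q_dis / Q_chg * 100 = 16.855 / 16.972 * 100 = 99.31%

99.31%


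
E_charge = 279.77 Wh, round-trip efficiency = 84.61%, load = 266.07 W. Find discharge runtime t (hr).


Step 1: E_discharge = eta/100 * E_charge = 84.61/100 * 279.77 = 236.71 Wh
Step 2: t = E_discharge / P = 236.71 / 266.07 = 0.8897 hr

0.8897 hr


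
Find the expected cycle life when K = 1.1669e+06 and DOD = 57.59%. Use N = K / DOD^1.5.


Step 1: DOD^1.5 = 57.59^1.5 = 437.04
Step 2: N = 1.1669e+06 / 437.04 = 2670 cycles

2670 cycles


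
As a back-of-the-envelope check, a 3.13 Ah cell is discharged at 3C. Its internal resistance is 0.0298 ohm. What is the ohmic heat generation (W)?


Step 1: I = C_rate * capacity = 3 * 3.13 = 9.39 A
Step 2: Q = I^2 * R = 9.39^2 * 0.0298 = 88.172 * 0.0298 = 2.628 W

2.628 W


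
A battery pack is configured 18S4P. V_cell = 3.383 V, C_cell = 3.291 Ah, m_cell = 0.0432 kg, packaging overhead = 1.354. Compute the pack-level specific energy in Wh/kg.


Step 1: V_pack = 18 * 3.383 = 60.894 V
Step 2: C_pack = 4 * 3.291 = 13.164 Ah
Step 3: E_pack = V_pack * C_pack = 60.894 * 13.164 = 801.61 Wh
Step 4: m_pack = 18 * 4 * 0.0432 * 1.354 = 4.2115 kg
Step 5: ED = E_pack / m_pack = 801.61 / 4.2115 = 190.3 Wh/kg

190.3 Wh/kg


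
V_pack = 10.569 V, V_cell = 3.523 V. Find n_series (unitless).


Rearranging: n = V_pack / V_cell = 10.569 / 3.523 = 3 cells

3


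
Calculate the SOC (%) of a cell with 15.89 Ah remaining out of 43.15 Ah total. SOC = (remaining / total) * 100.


SOC% = 15.89 / 43.15 * 100 = 36.83%

36.83%


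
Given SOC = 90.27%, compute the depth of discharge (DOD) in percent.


DOD = 100 - SOC = 100 - 90.27 = 9.73%

9.73%


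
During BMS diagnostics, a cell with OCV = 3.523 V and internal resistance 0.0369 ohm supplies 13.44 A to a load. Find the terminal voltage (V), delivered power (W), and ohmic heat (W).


Step 1: V_terminal = OCV - I*R = 3.523 - 13.44 * 0.0369 = 3.0271 V
Step 2: P_out = V_terminal * I = 3.0271 * 13.44 = 40.68 W
Step 3: Q = I^2 * R = 13.44^2 * 0.0369 = 6.665 W

V=3.0271 V, P=40.68 W, Q=6.665 W


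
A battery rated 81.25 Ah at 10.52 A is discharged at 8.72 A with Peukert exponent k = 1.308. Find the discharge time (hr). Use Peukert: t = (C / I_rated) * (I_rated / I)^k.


t_rated = C / I_rated = 81.25 / 10.52 = 7.7234 hr
(I_rated/I)^k = (1.2064)^1.308 = 1.2782
t = t_rated * (I_rated/I)^k = 7.7234 * 1.2782 = 9.872 hr

9.872 hr


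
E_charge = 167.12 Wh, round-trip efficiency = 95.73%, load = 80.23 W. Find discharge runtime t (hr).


Step 1: E_discharge = eta/100 * E_charge = 95.73/100 * 167.12 = 159.98 Wh
Step 2: t = E_discharge / P = 159.98 / 80.23 = 1.994 hr

1.994 hr


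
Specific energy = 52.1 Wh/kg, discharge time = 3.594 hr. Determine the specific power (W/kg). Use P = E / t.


P_specific = E / t = 52.1 / 3.594 = 14.50 W/kg

14.50 W/kg


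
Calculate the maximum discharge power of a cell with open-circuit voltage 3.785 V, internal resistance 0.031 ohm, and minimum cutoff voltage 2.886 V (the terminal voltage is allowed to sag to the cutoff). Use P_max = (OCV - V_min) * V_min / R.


P_max = (OCV - V_min) * V_min / R = (3.785 - 2.886) * 2.886 / 0.031 = 0.899 * 2.886 / 0.031 = 83.69 W

83.69 W


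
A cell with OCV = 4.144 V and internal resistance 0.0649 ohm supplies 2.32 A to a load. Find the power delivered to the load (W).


Step 1: V_terminal = OCV - I*R = 4.144 - 2.32 * 0.0649 = 3.9934 V
Step 2: P_out = V_terminal * I = 3.9934 * 2.32 = 9.265 W

9.265 W


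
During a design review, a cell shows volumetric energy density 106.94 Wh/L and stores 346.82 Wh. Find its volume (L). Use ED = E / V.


V = E / ED = 346.82 / 106.94 = 3.243 L

3.243 L


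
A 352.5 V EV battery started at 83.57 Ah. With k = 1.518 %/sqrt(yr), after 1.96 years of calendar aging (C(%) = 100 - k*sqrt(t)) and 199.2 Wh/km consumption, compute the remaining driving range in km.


Step 1: capacity retention = 100 - 1.518 * sqrt(1.96) = 100 - 1.518 * 1.4 = 97.875%
Step 2: C_now = 83.57 * 97.875/100 = 81.794 Ah
Step 3: E_pack = V * C_now = 352.5 * 81.794 = 28832 Wh
Step 4: range = E_pack / consumption = 28832 / 199.2 = 144.7 km

144.7 km


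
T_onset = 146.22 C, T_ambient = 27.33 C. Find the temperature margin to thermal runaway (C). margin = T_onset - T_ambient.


margin = T_onset - T_ambient = 146.22 - 27.33 = 118.89 C

118.89 C


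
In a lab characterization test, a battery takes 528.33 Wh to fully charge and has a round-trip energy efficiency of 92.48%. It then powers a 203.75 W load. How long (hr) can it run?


Step 1: E_discharge = eta/100 * E_charge = 92.48/100 * 528.33 = 488.6 Wh
Step 2: t = E_discharge / P = 488.6 / 203.75 = 2.398 hr

2.398 hr


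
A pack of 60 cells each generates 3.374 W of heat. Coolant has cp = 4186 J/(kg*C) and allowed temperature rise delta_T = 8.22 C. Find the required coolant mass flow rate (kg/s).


Q_total = 60 * 3.374 = 202.44 W
m_dot = Q_total / (cp * dT) = 202.44 / (4186 * 8.22) = 0.005883 kg/s

0.005883 kg/s


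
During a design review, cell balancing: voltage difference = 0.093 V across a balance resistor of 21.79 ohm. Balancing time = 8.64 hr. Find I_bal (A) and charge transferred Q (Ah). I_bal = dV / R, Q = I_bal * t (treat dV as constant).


First, Ohm's law: I_bal = 0.093 V / 21.79 ohm = 0.004268 A
Then Q = I * t = 0.004268 A * 8.64 hr = 0.03688 Ah

I=0.004268 A, Q=0.03688 Ah


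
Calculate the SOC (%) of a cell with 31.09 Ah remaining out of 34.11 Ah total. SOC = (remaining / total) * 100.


SOC = (remaining / total) * 100 = (31.09 / 34.11) * 100 = 91.15%

91.15%


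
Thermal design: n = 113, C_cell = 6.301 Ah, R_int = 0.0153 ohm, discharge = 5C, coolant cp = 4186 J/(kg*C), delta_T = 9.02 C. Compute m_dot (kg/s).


Step 1: I = 5 * 6.301 = 31.505 A
Step 2: Q_cell = I^2 * R = 31.505^2 * 0.0153 = 15.186 W
Step 3: Q_total = 113 * 15.186 = 1716 W
Step 4: m_dot = Q_total / (cp * dT) = 1716 / (4186 * 9.02) = 0.04545 kg/s

0.04545 kg/s


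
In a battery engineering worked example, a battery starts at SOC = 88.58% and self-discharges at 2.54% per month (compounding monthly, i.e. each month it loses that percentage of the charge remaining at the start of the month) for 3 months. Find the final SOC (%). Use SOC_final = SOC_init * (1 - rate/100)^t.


decay = (1 - 2.54/100)^3 = 0.92572
SOC_final = 88.58 * 0.92572 = 82.00%

82.00%


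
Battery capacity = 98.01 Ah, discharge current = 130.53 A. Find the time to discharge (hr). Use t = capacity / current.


Runtime = 98.01 Ah / 130.53 A = 0.7509 hr

0.7509 hr


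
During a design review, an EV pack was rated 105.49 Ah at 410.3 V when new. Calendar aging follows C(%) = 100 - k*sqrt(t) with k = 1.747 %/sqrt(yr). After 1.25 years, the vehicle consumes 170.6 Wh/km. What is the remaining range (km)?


Step 1: capacity retention = 100 - 1.747 * sqrt(1.25) = 100 - 1.747 * 1.118 = 98.047%
Step 2: C_now = 105.49 * 98.047/100 = 103.43 Ah
Step 3: E_pack = V * C_now = 410.3 * 103.43 = 42437 Wh
Step 4: range = E_pack / consumption = 42437 / 170.6 = 248.8 km

248.8 km


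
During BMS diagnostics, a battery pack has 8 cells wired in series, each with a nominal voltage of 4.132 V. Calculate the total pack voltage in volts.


Series voltages add: 8 * 4.132 V = 33.056 V

33.056 V


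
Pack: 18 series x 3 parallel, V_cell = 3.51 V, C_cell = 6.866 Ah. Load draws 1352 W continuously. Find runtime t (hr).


Step 1: E_pack = Ns * V_cell * Np * C_cell = 18 * 3.51 * 3 * 6.866 = 1301.4 Wh
Step 2: t = E_pack / P = 1301.4 / 1352 = 0.9626 hr

0.9626 hr


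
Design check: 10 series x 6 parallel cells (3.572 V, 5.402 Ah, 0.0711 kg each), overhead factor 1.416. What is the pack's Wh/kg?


Step 1: V_pack = 10 * 3.572 = 35.72 V
Step 2: C_pack = 6 * 5.402 = 32.412 Ah
Step 3: E_pack = V_pack * C_pack = 35.72 * 32.412 = 1157.8 Wh
Step 4: m_pack = 10 * 6 * 0.0711 * 1.416 = 6.0407 kg
Step 5: ED = E_pack / m_pack = 1157.8 / 6.0407 = 191.7 Wh/kg

191.7 Wh/kg


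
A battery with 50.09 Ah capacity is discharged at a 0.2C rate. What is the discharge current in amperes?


I = C_rate * capacity = 0.2 * 50.09 = 10.018 A

10.018 A


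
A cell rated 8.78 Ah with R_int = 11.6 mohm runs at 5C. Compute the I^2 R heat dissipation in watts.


Convert: R = 11.6 mohm = 0.0116 ohm
Step 1: I = C_rate * capacity = 5 * 8.78 = 43.9 A
Step 2: Q = I^2 * R = 43.9^2 * 0.0116 = 1927.2 * 0.0116 = 22.36 W

22.36 W


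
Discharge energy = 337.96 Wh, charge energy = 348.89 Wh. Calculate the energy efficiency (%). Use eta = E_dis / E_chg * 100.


eta_e = E_dis / E_chg * 100 = 337.96 / 348.89 * 100 = 96.87%

96.87%


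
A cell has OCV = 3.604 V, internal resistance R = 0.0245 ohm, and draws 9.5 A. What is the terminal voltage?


V = OCV - I*R = 3.604 - 9.5 * 0.0245 = 3.371 V

3.371 V


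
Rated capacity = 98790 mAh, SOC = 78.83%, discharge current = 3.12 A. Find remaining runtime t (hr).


Convert: C_total = 98790 mAh = 98.79 Ah
Step 1: remaining = SOC/100 * C_total = 78.83/100 * 98.79 = 77.876 Ah
Step 2: t = remaining / I = 77.876 / 3.12 = 24.96 hr

24.96 hr


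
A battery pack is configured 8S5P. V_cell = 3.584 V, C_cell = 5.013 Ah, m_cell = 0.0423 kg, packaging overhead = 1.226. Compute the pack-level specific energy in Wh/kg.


Step 1: V_pack = 8 * 3.584 = 28.672 V
Step 2: C_pack = 5 * 5.013 = 25.065 Ah
Step 3: E_pack = V_pack * C_pack = 28.672 * 25.065 = 718.66 Wh
Step 4: m_pack = 8 * 5 * 0.0423 * 1.226 = 2.0744 kg
Step 5: ED = E_pack / m_pack = 718.66 / 2.0744 = 346.4 Wh/kg

346.4 Wh/kg


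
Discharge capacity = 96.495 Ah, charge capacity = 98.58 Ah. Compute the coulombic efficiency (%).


Coulombic efficiency = 96.495/98.58 * 100% = 97.88%

97.88%


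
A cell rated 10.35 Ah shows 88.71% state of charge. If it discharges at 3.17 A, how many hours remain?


Step 1: remaining = SOC/100 * C_total = 88.71/100 * 10.35 = 9.1815 Ah
Step 2: t = remaining / I = 9.1815 / 3.17 = 2.896 hr

2.896 hr


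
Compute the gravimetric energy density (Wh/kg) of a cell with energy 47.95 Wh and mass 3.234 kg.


ED = E / m = 47.95 / 3.234 = 14.83 Wh/kg

14.83 Wh/kg


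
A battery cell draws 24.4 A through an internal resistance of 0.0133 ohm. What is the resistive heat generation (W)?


Q = I^2 * R = 24.4^2 * 0.0133 = 7.918 W

7.918 W


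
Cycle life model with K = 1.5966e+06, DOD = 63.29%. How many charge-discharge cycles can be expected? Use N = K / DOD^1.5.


DOD^1.5 = 503.5
N = K / DOD^1.5 = 1.5966e+06 / 503.5 = 3171

3171 cycles


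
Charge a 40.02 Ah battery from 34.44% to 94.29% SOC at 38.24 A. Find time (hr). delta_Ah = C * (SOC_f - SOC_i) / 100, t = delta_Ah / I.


Step 1: dSOC = 94.29% - 34.44% = 59.85%
Step 2: delta_Ah = 40.02 * 59.85 / 100 = 23.952 Ah
Step 3: t = 23.952 / 38.24 = 0.6264 hr

0.6264 hr


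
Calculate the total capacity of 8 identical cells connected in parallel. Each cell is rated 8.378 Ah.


Parallel capacities add: 8 * 8.378 Ah = 67.024 Ah

67.024 Ah


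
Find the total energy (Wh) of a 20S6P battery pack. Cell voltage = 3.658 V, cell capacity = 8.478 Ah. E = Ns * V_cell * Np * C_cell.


E = Ns * Vcell * Np * Ccell = 20 * 3.658 * 6 * 8.478 = 3722 Wh

3722 Wh


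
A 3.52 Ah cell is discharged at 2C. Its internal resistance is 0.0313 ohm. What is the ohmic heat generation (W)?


Step 1: I = C_rate * capacity = 2 * 3.52 = 7.04 A
Step 2: Q = I^2 * R = 7.04^2 * 0.0313 = 49.562 * 0.0313 = 1.551 W

1.551 W


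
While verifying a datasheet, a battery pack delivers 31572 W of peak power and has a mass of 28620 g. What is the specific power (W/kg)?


Convert: m = 28620 g = 28.62 kg
Specific power = 31572 W / 28.62 kg = 1103 W/kg

1103 W/kg


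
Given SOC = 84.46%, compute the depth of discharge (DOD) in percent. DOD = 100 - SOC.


DOD = 100 - SOC = 100 - 84.46 = 15.54%

15.54%


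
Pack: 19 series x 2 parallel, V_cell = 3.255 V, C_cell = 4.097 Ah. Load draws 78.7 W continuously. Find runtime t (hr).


Step 1: E_pack = Ns * V_cell * Np * C_cell = 19 * 3.255 * 2 * 4.097 = 506.76 Wh
Step 2: t = E_pack / P = 506.76 / 78.7 = 6.439 hr

6.439 hr


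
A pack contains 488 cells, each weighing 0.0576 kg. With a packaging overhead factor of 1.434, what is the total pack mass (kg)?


m_pack = n * m_cell * overhead = 488 * 0.0576 * 1.434 = 40.31 kg

40.31 kg


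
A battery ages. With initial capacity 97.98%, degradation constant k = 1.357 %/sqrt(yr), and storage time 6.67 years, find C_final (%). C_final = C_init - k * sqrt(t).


Step 1: sqrt(6.67 yr) = 2.5826
Step 2: drop = 1.357 * 2.5826 = 3.5046
Step 3: C_final = 97.98 - 3.5046 = 94.48%

94.48%


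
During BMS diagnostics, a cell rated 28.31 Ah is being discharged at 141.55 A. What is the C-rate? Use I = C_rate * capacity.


Rearranging: C_rate = 141.55 / 28.31 = 5C

5C


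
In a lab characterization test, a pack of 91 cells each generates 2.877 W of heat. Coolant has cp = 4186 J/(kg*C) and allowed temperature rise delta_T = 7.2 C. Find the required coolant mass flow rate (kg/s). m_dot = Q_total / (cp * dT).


Step 1: Total heat Q = 91 * 2.877 W = 261.81 W
Step 2: denom = cp * dT = 4186 * 7.2 = 30139
Step 3: m_dot = 261.81 / 30139 = 0.008687 kg/s

0.008687 kg/s


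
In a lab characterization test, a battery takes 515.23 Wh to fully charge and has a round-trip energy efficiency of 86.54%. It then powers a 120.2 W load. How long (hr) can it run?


Step 1: E_discharge = eta/100 * E_charge = 86.54/100 * 515.23 = 445.88 Wh
Step 2: t = E_discharge / P = 445.88 / 120.2 = 3.709 hr

3.709 hr


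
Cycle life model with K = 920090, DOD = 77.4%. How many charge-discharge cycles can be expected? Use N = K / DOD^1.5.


Step 1: DOD^1.5 = 77.4^1.5 = 680.94
Step 2: N = 920090 / 680.94 = 1351 cycles

1351 cycles


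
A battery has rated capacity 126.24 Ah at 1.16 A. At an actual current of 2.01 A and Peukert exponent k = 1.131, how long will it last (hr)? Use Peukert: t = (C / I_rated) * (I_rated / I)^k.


t_rated = C / I_rated = 126.24 / 1.16 = 108.83 hr
(I_rated/I)^k = (0.57711)^1.131 = 0.53701
t = t_rated * (I_rated/I)^k = 108.83 * 0.53701 = 58.44 hr

58.44 hr


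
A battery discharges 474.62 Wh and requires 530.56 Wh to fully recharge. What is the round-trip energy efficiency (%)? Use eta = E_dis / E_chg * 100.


Round-trip efficiency = 474.62/530.56 * 100% = 89.46%

89.46%


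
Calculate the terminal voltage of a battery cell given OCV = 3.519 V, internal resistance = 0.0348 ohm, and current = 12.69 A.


IR drop = 12.69 * 0.0348 = 0.44161 V
V = 3.519 - 0.44161 = 3.077 V

3.077 V


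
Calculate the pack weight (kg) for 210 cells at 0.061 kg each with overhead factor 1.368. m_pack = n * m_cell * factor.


Cell mass sum = 210 * 0.061 = 12.81 kg
With overhead 1.368: m_pack = 12.81 * 1.368 = 17.52 kg

17.52 kg


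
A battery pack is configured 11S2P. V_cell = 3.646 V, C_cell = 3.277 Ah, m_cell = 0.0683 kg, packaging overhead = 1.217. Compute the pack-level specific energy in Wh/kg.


Step 1: V_pack = 11 * 3.646 = 40.106 V
Step 2: C_pack = 2 * 3.277 = 6.554 Ah
Step 3: E_pack = V_pack * C_pack = 40.106 * 6.554 = 262.85 Wh
Step 4: m_pack = 11 * 2 * 0.0683 * 1.217 = 1.8287 kg
Step 5: ED = E_pack / m_pack = 262.85 / 1.8287 = 143.7 Wh/kg

143.7 Wh/kg


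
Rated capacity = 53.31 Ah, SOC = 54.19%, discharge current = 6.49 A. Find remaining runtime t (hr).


Step 1: remaining = SOC/100 * C_total = 54.19/100 * 53.31 = 28.889 Ah
Step 2: t = remaining / I = 28.889 / 6.49 = 4.451 hr

4.451 hr


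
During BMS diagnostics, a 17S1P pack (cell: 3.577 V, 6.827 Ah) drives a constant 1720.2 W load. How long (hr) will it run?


Step 1: E_pack = Ns * V_cell * Np * C_cell = 17 * 3.577 * 1 * 6.827 = 415.14 Wh
Step 2: t = E_pack / P = 415.14 / 1720.2 = 0.2413 hr

0.2413 hr


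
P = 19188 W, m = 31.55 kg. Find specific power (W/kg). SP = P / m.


Specific power = 19188 W / 31.55 kg = 608.2 W/kg

608.2 W/kg


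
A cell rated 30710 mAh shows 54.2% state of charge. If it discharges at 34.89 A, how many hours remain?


Convert: C_total = 30710 mAh = 30.71 Ah
Step 1: remaining = SOC/100 * C_total = 54.2/100 * 30.71 = 16.645 Ah
Step 2: t = remaining / I = 16.645 / 34.89 = 0.4771 hr

0.4771 hr


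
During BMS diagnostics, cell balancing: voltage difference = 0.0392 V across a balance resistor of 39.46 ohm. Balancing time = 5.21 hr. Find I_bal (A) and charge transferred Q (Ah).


I_bal = dV / R = 0.0392 / 39.46 = 9.9341e-04 A
Q = I_bal * t = 9.9341e-04 * 5.21 = 0.005176 Ah

I=9.9341e-04 A, Q=0.005176 Ah


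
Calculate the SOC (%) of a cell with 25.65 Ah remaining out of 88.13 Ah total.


SOC = (remaining / total) * 100 = (25.65 / 88.13) * 100 = 29.10%

29.10%


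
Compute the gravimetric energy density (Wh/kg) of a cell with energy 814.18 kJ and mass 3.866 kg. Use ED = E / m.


Convert: E = 814.18 kJ = 226.16 Wh
ED = E / m = 226.16 / 3.866 = 58.50 Wh/kg

58.50 Wh/kg


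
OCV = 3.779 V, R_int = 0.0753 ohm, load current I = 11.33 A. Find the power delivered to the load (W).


Step 1: V_terminal = OCV - I*R = 3.779 - 11.33 * 0.0753 = 2.9259 V
Step 2: P_out = V_terminal * I = 2.9259 * 11.33 = 33.15 W

33.15 W


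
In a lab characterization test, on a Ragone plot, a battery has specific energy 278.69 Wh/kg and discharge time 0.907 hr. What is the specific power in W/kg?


Specific power = 278.69 Wh/kg / 0.907 hr = 307.3 W/kg

307.3 W/kg


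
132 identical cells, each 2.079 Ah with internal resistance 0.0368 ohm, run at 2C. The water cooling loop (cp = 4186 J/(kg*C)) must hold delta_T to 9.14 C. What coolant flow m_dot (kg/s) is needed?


Step 1: I = 2 * 2.079 = 4.158 A
Step 2: Q_cell = I^2 * R = 4.158^2 * 0.0368 = 0.63623 W
Step 3: Q_total = 132 * 0.63623 = 83.982 W
Step 4: m_dot = Q_total / (cp * dT) = 83.982 / (4186 * 9.14) = 0.002195 kg/s

0.002195 kg/s
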